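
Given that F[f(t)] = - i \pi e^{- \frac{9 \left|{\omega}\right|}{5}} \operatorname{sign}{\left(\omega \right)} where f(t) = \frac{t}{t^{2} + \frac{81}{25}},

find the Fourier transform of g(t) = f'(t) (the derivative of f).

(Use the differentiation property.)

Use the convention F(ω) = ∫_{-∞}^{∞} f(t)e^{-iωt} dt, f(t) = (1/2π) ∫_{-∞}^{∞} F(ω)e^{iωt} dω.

F[g](ω) = \pi \omega e^{- \frac{9 \left|{\omega}\right|}{5}} \operatorname{sign}{\left(\omega \right)}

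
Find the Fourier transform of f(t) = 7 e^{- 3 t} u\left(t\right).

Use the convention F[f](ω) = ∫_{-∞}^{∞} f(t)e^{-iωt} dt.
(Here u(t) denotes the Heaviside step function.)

F(ω) = \frac{7}{i \omega + 3}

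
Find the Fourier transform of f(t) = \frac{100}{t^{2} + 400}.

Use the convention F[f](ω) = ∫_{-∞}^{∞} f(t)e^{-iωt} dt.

F(ω) = 5 \pi e^{- 20 \left|{\omega}\right|}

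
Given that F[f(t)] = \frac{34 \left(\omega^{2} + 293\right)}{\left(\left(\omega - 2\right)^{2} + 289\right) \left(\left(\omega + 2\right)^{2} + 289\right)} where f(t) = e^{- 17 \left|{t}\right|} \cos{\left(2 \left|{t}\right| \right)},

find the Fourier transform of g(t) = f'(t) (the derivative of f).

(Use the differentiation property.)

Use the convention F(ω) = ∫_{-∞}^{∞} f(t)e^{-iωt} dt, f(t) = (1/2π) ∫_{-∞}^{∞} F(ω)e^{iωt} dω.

F[g](ω) = \frac{34 i \omega \left(\omega^{2} + 293\right)}{\omega^{4} + 570 \omega^{2} + 85849}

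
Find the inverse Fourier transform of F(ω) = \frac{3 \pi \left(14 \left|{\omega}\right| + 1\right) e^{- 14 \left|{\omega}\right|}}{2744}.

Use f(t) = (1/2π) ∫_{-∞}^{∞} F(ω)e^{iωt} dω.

f(t) = \frac{6}{\left(t^{2} + 196\right)^{2}}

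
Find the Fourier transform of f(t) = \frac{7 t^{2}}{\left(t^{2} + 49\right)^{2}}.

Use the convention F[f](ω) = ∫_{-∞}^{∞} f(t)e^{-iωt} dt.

F(ω) = \frac{\pi \left(1 - 7 \left|{\omega}\right|\right) e^{- 7 \left|{\omega}\right|}}{2}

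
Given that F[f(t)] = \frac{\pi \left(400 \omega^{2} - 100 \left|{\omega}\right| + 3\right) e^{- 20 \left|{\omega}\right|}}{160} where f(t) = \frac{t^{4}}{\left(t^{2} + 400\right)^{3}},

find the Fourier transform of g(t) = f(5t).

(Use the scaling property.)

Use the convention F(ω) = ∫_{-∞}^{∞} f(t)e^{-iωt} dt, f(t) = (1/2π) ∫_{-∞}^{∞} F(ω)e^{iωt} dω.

F[g](ω) = \frac{\pi \left(16 \omega^{2} - 20 \left|{\omega}\right| + 3\right) e^{- 4 \left|{\omega}\right|}}{800}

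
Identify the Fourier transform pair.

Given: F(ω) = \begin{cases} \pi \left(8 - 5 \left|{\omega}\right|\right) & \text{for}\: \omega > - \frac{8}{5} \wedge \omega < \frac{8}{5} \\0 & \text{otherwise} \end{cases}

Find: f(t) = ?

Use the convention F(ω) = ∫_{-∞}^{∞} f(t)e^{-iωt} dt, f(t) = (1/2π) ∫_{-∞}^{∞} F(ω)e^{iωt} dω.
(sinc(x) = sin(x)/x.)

f(t) = \frac{32 \operatorname{sinc}^{2}{\left(\frac{4 t}{5} \right)}}{5}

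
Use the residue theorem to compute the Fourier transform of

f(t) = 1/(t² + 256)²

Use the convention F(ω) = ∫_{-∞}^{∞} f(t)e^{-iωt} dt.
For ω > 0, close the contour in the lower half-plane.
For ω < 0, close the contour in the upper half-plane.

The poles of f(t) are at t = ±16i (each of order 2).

Let g(z) = f(z)e^{-iωz}; for large |z| the factor e^{-iωz} decays in the lower half-plane when ω > 0 and in the upper half-plane when ω < 0.

Case ω > 0 (lower half-plane, clockwise contour ⇒ F(ω) = -2πi·ΣRes):
  Res_{z = - 16 i} g(z) = \frac{i \left(16 \omega + 1\right) e^{- 16 \omega}}{16384} (pole of order 2)
  F(ω) = -2πi·ΣRes = \frac{\pi \left(16 \omega + 1\right) e^{- 16 \omega}}{8192}

Case ω < 0 (upper half-plane, counterclockwise contour ⇒ F(ω) = +2πi·ΣRes):
  Res_{z = 16 i} g(z) = \frac{i \left(16 \omega - 1\right) e^{16 \omega}}{16384} (pole of order 2)
  F(ω) = 2πi·ΣRes = \frac{\pi \left(1 - 16 \omega\right) e^{16 \omega}}{8192}

Both cases combine into a single formula in |ω|:

F(ω) = \frac{\pi \left(16 \left|{\omega}\right| + 1\right) e^{- 16 \left|{\omega}\right|}}{8192}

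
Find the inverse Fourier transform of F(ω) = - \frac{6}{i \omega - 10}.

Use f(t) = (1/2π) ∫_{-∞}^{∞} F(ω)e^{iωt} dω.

f(t) = 6 e^{10 t} u\left(- t\right)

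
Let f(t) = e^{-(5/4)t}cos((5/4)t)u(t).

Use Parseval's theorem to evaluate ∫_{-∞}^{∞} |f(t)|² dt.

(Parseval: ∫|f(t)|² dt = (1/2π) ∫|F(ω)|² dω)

∫|f(t)|² dt = \frac{3}{10}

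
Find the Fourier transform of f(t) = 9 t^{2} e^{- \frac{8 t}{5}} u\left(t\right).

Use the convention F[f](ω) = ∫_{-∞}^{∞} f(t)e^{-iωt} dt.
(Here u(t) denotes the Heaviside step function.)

F(ω) = \frac{2250}{\left(5 i \omega + 8\right)^{3}}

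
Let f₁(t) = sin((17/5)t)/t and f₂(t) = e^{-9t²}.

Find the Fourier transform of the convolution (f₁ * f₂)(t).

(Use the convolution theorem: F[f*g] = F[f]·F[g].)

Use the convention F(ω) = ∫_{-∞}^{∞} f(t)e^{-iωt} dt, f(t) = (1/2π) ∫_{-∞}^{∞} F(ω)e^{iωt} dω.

F[f₁*f₂](ω) = \begin{cases} \frac{\pi^{\frac{3}{2}} e^{- \frac{\omega^{2}}{36}}}{3} & \text{for}\: \omega > - \frac{17}{5} \wedge \omega < \frac{17}{5} \\0 & \text{otherwise} \end{cases}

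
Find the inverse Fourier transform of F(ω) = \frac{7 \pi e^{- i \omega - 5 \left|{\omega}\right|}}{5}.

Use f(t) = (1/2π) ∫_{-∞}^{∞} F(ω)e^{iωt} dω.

f(t) = \frac{7}{\left(t - 1\right)^{2} + 25}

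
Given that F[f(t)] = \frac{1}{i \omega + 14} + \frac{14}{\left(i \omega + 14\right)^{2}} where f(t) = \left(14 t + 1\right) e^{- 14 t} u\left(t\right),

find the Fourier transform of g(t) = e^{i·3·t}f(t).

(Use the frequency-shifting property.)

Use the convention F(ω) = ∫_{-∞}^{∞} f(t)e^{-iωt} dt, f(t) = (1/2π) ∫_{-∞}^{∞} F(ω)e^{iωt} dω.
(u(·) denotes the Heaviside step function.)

F[g](ω) = \frac{14 i \left(\omega - 3\right) + \left(i \left(\omega - 3\right) + 14\right)^{2} + 196}{\left(i \left(\omega - 3\right) + 14\right)^{3}}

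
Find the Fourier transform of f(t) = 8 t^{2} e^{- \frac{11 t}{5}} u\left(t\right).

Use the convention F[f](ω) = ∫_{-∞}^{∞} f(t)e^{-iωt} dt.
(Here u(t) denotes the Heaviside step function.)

F(ω) = \frac{2000}{\left(5 i \omega + 11\right)^{3}}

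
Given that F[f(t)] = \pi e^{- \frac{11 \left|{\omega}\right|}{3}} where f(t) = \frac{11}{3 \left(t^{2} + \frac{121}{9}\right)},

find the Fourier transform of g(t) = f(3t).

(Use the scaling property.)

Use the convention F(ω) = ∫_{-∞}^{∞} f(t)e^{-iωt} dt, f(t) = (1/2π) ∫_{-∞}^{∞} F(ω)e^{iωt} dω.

F[g](ω) = \frac{\pi e^{- \frac{11 \left|{\omega}\right|}{9}}}{3}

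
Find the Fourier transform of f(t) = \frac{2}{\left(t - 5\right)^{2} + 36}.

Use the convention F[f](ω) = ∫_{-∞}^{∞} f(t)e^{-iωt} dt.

F(ω) = \frac{\pi e^{- 5 i \omega - 6 \left|{\omega}\right|}}{3}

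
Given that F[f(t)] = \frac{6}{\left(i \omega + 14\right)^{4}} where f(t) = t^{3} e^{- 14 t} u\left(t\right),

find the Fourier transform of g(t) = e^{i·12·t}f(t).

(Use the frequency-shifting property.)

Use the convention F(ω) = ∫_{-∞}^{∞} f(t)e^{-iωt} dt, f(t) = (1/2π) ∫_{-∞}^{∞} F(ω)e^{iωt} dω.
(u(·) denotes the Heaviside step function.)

F[g](ω) = \frac{6}{\left(i \left(\omega - 12\right) + 14\right)^{4}}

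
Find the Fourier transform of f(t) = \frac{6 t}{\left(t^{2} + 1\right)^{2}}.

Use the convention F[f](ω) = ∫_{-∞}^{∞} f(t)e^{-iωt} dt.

F(ω) = - 3 i \pi \omega e^{- \left|{\omega}\right|}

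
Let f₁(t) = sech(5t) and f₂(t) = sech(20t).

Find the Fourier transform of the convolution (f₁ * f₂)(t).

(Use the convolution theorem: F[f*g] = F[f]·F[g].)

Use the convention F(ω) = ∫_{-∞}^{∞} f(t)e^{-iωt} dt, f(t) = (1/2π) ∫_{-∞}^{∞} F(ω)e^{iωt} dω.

F[f₁*f₂](ω) = \frac{\pi^{2}}{100 \cosh{\left(\frac{\pi \omega}{40} \right)} \cosh{\left(\frac{\pi \omega}{10} \right)}}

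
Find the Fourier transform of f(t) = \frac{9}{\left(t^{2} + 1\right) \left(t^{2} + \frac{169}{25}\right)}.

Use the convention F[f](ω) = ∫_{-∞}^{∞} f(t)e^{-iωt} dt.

F(ω) = \frac{25 \pi e^{- \left|{\omega}\right|}}{16} - \frac{125 \pi e^{- \frac{13 \left|{\omega}\right|}{5}}}{208}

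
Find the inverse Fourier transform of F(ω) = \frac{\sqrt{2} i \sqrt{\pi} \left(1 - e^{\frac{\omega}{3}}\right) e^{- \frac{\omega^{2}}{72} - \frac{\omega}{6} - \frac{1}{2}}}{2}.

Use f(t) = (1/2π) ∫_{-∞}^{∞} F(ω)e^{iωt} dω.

f(t) = 6 e^{- 18 t^{2}} \sin{\left(6 t \right)}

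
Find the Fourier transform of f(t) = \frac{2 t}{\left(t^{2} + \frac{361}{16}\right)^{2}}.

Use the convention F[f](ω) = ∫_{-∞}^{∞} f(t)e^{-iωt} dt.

F(ω) = - \frac{4 i \pi \omega e^{- \frac{19 \left|{\omega}\right|}{4}}}{19}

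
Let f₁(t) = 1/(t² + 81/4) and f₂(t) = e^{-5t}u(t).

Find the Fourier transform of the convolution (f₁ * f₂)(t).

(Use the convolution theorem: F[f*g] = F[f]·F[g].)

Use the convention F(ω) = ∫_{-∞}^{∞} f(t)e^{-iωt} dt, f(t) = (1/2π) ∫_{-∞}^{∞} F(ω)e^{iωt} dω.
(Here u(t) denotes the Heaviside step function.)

F[f₁*f₂](ω) = \frac{2 \pi e^{- \frac{9 \left|{\omega}\right|}{2}}}{9 \left(i \omega + 5\right)}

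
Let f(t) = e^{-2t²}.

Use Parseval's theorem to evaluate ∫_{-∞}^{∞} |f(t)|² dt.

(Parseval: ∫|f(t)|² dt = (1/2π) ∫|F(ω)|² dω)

∫|f(t)|² dt = \frac{\sqrt{\pi}}{2}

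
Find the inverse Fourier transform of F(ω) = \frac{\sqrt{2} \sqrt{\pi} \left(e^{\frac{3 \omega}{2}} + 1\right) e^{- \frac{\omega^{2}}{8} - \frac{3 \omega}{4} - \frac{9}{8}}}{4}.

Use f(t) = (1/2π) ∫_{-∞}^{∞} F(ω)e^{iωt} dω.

f(t) = e^{- 2 t^{2}} \cos{\left(3 t \right)}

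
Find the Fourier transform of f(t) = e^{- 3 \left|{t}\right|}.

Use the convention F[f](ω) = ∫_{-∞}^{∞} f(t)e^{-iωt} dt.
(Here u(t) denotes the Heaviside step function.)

F(ω) = \frac{6}{\omega^{2} + 9}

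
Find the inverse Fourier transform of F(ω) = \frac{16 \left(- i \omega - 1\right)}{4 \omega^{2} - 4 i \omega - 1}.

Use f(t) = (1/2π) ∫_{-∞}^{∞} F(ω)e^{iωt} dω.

f(t) = 4 \left(\frac{t}{2} + 1\right) e^{- \frac{t}{2}} u\left(t\right)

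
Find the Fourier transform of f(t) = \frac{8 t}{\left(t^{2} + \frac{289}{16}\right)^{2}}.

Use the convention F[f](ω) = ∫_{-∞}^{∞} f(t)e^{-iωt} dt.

F(ω) = - \frac{16 i \pi \omega e^{- \frac{17 \left|{\omega}\right|}{4}}}{17}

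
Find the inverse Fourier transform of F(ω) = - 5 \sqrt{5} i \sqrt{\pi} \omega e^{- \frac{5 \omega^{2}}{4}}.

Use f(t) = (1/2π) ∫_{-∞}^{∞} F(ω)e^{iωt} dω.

f(t) = 2 t e^{- \frac{t^{2}}{5}}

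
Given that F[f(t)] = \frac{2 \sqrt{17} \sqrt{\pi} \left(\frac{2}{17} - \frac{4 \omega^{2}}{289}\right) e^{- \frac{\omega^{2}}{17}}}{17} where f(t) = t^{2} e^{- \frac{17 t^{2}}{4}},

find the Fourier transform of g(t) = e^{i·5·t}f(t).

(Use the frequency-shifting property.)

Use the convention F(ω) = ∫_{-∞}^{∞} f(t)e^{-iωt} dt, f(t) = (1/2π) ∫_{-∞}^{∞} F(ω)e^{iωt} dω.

F[g](ω) = \frac{4 \sqrt{17} \sqrt{\pi} \left(17 - 2 \left(\omega - 5\right)^{2}\right) e^{- \frac{\left(\omega - 5\right)^{2}}{17}}}{4913}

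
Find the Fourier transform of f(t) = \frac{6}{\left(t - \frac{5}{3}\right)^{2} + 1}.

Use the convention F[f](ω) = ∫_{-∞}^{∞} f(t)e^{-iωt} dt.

F(ω) = 6 \pi e^{- \frac{5 i \omega}{3} - \left|{\omega}\right|}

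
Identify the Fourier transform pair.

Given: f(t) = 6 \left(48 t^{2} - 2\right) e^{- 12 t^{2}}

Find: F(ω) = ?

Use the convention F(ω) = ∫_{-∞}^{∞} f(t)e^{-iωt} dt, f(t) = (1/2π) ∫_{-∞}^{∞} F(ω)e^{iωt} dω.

F(ω) = - \frac{\sqrt{3} \sqrt{\pi} \omega^{2} e^{- \frac{\omega^{2}}{48}}}{12}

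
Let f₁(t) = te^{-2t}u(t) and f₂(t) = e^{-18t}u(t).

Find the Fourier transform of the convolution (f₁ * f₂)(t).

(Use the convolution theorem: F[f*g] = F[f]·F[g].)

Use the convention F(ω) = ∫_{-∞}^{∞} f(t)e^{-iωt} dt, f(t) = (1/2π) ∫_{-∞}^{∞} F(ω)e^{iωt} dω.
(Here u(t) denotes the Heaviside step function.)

F[f₁*f₂](ω) = \frac{1}{\left(i \omega + 2\right)^{2} \left(i \omega + 18\right)}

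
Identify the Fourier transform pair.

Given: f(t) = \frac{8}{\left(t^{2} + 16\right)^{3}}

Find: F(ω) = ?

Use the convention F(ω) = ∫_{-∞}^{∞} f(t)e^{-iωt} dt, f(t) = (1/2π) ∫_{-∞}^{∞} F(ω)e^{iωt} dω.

F(ω) = \frac{\pi \left(16 \omega^{2} + 12 \left|{\omega}\right| + 3\right) e^{- 4 \left|{\omega}\right|}}{1024}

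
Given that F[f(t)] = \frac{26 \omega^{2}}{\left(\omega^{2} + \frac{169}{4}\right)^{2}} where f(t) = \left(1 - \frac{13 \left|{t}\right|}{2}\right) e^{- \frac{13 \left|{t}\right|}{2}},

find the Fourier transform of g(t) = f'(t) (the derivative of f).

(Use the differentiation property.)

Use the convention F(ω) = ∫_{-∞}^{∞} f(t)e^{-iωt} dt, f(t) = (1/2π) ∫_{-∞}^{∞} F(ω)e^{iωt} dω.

F[g](ω) = \frac{416 i \omega^{3}}{\left(4 \omega^{2} + 169\right)^{2}}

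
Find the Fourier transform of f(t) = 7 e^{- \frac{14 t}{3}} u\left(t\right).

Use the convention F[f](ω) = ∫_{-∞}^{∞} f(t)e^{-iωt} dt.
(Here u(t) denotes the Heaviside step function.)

F(ω) = \frac{21}{3 i \omega + 14}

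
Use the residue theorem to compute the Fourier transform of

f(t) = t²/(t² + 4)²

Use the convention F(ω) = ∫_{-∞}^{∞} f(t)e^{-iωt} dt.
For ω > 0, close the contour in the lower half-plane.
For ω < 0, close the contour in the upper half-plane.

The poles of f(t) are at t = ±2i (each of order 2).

Let g(z) = f(z)e^{-iωz}; for large |z| the factor e^{-iωz} decays in the lower half-plane when ω > 0 and in the upper half-plane when ω < 0.

Case ω > 0 (lower half-plane, clockwise contour ⇒ F(ω) = -2πi·ΣRes):
  Res_{z = - 2 i} g(z) = \frac{i \left(1 - 2 \omega\right) e^{- 2 \omega}}{8} (pole of order 2)
  F(ω) = -2πi·ΣRes = \frac{\pi \left(1 - 2 \omega\right) e^{- 2 \omega}}{4}

Case ω < 0 (upper half-plane, counterclockwise contour ⇒ F(ω) = +2πi·ΣRes):
  Res_{z = 2 i} g(z) = \frac{i \left(- 2 \omega - 1\right) e^{2 \omega}}{8} (pole of order 2)
  F(ω) = 2πi·ΣRes = \frac{\pi \left(2 \omega + 1\right) e^{2 \omega}}{4}

Both cases combine into a single formula in |ω|:

F(ω) = \frac{\pi \left(1 - 2 \left|{\omega}\right|\right) e^{- 2 \left|{\omega}\right|}}{4}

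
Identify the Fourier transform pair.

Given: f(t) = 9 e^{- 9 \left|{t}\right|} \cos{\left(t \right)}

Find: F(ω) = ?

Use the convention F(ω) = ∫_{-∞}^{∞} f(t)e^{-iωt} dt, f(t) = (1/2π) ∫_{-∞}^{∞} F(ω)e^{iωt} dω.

F(ω) = \frac{162 \left(\omega^{2} + 82\right)}{\omega^{4} + 160 \omega^{2} + 6724}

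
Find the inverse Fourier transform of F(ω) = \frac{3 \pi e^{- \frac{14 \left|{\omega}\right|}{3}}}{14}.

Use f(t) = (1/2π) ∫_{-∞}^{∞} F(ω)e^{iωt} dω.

f(t) = \frac{1}{t^{2} + \frac{196}{9}}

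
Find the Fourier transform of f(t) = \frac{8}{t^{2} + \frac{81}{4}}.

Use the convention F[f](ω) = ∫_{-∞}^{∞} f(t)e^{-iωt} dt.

F(ω) = \frac{16 \pi e^{- \frac{9 \left|{\omega}\right|}{2}}}{9}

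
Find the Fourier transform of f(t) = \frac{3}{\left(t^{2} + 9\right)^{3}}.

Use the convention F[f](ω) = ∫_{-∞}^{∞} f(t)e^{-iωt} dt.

F(ω) = \frac{\pi \left(3 \omega^{2} + 3 \left|{\omega}\right| + 1\right) e^{- 3 \left|{\omega}\right|}}{216}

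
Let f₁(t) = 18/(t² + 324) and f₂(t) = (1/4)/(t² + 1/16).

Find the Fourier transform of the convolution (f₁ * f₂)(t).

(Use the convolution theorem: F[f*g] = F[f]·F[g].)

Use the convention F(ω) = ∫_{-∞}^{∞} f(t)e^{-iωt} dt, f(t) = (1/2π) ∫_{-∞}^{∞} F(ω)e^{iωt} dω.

F[f₁*f₂](ω) = \pi^{2} e^{- \frac{73 \left|{\omega}\right|}{4}}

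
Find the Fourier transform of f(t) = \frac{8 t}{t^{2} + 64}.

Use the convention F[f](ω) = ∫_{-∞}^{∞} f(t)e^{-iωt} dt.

F(ω) = - 8 i \pi e^{- 8 \left|{\omega}\right|} \operatorname{sign}{\left(\omega \right)}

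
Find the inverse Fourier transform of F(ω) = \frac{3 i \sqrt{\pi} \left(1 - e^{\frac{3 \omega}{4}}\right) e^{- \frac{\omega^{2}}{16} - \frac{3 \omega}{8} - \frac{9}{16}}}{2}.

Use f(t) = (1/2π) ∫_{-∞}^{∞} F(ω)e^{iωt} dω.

f(t) = 6 e^{- 4 t^{2}} \sin{\left(3 t \right)}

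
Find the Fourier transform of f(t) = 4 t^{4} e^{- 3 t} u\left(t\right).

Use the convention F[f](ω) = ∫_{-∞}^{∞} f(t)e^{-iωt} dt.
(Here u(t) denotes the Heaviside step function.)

F(ω) = \frac{96}{\left(i \omega + 3\right)^{5}}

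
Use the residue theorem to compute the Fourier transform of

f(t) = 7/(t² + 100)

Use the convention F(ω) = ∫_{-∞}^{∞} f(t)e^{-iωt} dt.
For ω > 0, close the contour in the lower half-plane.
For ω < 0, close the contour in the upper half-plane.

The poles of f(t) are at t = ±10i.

Let g(z) = f(z)e^{-iωz}; for large |z| the factor e^{-iωz} decays in the lower half-plane when ω > 0 and in the upper half-plane when ω < 0.

Case ω > 0 (lower half-plane, clockwise contour ⇒ F(ω) = -2πi·ΣRes):
  Res_{z = - 10 i} g(z) = \frac{7 i e^{- 10 \omega}}{20}
  F(ω) = -2πi·ΣRes = \frac{7 \pi e^{- 10 \omega}}{10}

Case ω < 0 (upper half-plane, counterclockwise contour ⇒ F(ω) = +2πi·ΣRes):
  Res_{z = 10 i} g(z) = - \frac{7 i e^{10 \omega}}{20}
  F(ω) = 2πi·ΣRes = \frac{7 \pi e^{10 \omega}}{10}

Both cases combine into a single formula in |ω|:

F(ω) = \frac{7 \pi e^{- 10 \left|{\omega}\right|}}{10}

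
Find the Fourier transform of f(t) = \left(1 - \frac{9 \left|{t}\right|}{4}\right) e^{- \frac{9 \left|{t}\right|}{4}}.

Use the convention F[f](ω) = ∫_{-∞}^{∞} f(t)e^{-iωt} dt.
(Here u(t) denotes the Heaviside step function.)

F(ω) = \frac{2304 \omega^{2}}{\left(16 \omega^{2} + 81\right)^{2}}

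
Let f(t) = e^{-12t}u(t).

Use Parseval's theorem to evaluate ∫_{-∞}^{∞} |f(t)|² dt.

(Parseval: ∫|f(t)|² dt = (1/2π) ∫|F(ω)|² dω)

∫|f(t)|² dt = \frac{1}{24}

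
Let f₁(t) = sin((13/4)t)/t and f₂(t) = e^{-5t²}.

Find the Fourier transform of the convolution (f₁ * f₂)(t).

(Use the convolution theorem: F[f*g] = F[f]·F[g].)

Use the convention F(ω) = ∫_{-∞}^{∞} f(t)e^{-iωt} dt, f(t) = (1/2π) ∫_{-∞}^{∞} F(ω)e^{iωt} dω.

F[f₁*f₂](ω) = \begin{cases} \frac{\sqrt{5} \pi^{\frac{3}{2}} e^{- \frac{\omega^{2}}{20}}}{5} & \text{for}\: \omega > - \frac{13}{4} \wedge \omega < \frac{13}{4} \\0 & \text{otherwise} \end{cases}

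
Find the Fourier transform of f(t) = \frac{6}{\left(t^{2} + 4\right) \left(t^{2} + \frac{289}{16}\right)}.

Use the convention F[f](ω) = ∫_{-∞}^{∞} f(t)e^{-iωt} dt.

F(ω) = \frac{16 \pi e^{- 2 \left|{\omega}\right|}}{75} - \frac{128 \pi e^{- \frac{17 \left|{\omega}\right|}{4}}}{1275}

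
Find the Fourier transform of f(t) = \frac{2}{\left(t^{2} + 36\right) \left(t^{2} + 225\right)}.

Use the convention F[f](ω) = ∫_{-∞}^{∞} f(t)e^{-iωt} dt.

F(ω) = \frac{\pi \left(5 e^{9 \left|{\omega}\right|} - 2\right) e^{- 15 \left|{\omega}\right|}}{2835}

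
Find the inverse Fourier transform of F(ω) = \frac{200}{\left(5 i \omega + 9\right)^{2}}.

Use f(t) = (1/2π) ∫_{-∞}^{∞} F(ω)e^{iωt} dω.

f(t) = 8 t e^{- \frac{9 t}{5}} u\left(t\right)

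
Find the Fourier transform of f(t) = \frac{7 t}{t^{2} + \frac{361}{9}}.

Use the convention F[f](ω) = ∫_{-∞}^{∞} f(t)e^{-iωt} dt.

F(ω) = - 7 i \pi e^{- \frac{19 \left|{\omega}\right|}{3}} \operatorname{sign}{\left(\omega \right)}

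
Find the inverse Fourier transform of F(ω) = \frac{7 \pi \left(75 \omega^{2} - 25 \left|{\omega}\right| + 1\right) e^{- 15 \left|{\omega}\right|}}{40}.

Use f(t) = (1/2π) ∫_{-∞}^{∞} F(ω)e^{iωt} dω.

f(t) = \frac{7 t^{4}}{\left(t^{2} + 225\right)^{3}}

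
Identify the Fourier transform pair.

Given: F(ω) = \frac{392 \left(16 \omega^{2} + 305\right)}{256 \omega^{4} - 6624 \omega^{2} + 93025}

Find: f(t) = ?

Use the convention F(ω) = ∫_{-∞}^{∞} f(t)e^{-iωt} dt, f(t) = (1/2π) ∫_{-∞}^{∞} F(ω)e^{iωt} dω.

f(t) = 7 e^{- \frac{7 \left|{t}\right|}{4}} \cos{\left(4 \left|{t}\right| \right)}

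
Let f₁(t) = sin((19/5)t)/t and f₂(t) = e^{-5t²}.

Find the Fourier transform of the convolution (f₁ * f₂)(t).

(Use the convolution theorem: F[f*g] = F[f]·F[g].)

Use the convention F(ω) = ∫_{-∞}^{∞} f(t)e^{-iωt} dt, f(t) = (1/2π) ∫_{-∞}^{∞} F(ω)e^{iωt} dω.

F[f₁*f₂](ω) = \begin{cases} \frac{\sqrt{5} \pi^{\frac{3}{2}} e^{- \frac{\omega^{2}}{20}}}{5} & \text{for}\: \omega > - \frac{19}{5} \wedge \omega < \frac{19}{5} \\0 & \text{otherwise} \end{cases}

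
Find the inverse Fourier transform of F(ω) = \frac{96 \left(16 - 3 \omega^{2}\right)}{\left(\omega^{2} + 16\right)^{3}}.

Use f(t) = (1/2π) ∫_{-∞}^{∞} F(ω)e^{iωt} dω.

f(t) = 6 t^{2} e^{- 4 \left|{t}\right|}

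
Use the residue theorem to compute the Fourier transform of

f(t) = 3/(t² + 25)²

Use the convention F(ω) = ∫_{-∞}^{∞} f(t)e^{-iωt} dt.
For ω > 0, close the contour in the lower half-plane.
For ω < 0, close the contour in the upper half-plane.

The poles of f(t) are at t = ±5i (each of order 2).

Let g(z) = f(z)e^{-iωz}; for large |z| the factor e^{-iωz} decays in the lower half-plane when ω > 0 and in the upper half-plane when ω < 0.

Case ω > 0 (lower half-plane, clockwise contour ⇒ F(ω) = -2πi·ΣRes):
  Res_{z = - 5 i} g(z) = \frac{3 i \left(5 \omega + 1\right) e^{- 5 \omega}}{500} (pole of order 2)
  F(ω) = -2πi·ΣRes = \frac{3 \pi \left(5 \omega + 1\right) e^{- 5 \omega}}{250}

Case ω < 0 (upper half-plane, counterclockwise contour ⇒ F(ω) = +2πi·ΣRes):
  Res_{z = 5 i} g(z) = \frac{3 i \left(5 \omega - 1\right) e^{5 \omega}}{500} (pole of order 2)
  F(ω) = 2πi·ΣRes = \frac{3 \pi \left(1 - 5 \omega\right) e^{5 \omega}}{250}

Both cases combine into a single formula in |ω|:

F(ω) = \frac{3 \pi \left(5 \left|{\omega}\right| + 1\right) e^{- 5 \left|{\omega}\right|}}{250}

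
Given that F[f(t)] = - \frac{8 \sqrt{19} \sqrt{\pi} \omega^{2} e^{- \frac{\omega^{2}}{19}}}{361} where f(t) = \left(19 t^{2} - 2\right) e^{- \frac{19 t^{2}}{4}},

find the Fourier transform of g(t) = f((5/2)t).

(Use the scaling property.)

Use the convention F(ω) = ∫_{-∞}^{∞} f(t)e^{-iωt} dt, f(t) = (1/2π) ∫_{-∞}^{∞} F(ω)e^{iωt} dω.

F[g](ω) = - \frac{64 \sqrt{19} \sqrt{\pi} \omega^{2} e^{- \frac{4 \omega^{2}}{475}}}{45125}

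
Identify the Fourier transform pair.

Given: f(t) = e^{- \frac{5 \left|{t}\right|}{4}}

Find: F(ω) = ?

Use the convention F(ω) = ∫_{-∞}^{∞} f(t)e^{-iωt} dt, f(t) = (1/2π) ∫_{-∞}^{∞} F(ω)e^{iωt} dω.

F(ω) = \frac{40}{16 \omega^{2} + 25}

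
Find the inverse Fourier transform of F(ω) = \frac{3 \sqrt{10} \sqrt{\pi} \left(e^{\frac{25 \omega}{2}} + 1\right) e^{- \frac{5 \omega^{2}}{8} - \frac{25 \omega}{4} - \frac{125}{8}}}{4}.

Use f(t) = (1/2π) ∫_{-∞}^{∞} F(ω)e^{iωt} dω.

f(t) = 3 e^{- \frac{2 t^{2}}{5}} \cos{\left(5 t \right)}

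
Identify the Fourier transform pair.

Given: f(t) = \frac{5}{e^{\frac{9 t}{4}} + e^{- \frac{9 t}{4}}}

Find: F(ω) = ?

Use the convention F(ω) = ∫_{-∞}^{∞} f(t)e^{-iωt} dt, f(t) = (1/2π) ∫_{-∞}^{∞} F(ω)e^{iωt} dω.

F(ω) = \frac{10 \pi}{9 \cosh{\left(\frac{2 \pi \omega}{9} \right)}}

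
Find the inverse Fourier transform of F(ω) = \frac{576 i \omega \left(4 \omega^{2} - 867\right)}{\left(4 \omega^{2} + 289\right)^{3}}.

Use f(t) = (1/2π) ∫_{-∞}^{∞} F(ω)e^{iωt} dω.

f(t) = 9 t e^{- \frac{17 \left|{t}\right|}{2}} \left|{t}\right|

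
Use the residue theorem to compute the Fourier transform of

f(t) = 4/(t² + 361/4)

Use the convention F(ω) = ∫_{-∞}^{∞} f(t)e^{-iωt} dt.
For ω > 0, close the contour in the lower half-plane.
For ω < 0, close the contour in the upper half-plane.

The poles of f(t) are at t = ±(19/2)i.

Let g(z) = f(z)e^{-iωz}; for large |z| the factor e^{-iωz} decays in the lower half-plane when ω > 0 and in the upper half-plane when ω < 0.

Case ω > 0 (lower half-plane, clockwise contour ⇒ F(ω) = -2πi·ΣRes):
  Res_{z = - \frac{19 i}{2}} g(z) = \frac{4 i e^{- \frac{19 \omega}{2}}}{19}
  F(ω) = -2πi·ΣRes = \frac{8 \pi e^{- \frac{19 \omega}{2}}}{19}

Case ω < 0 (upper half-plane, counterclockwise contour ⇒ F(ω) = +2πi·ΣRes):
  Res_{z = \frac{19 i}{2}} g(z) = - \frac{4 i e^{\frac{19 \omega}{2}}}{19}
  F(ω) = 2πi·ΣRes = \frac{8 \pi e^{\frac{19 \omega}{2}}}{19}

Both cases combine into a single formula in |ω|:

F(ω) = \frac{8 \pi e^{- \frac{19 \left|{\omega}\right|}{2}}}{19}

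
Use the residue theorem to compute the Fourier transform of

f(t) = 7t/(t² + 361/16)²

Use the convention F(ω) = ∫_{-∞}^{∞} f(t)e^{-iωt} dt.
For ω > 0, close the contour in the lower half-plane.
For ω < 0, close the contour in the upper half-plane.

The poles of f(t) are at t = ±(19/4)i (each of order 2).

Let g(z) = f(z)e^{-iωz}; for large |z| the factor e^{-iωz} decays in the lower half-plane when ω > 0 and in the upper half-plane when ω < 0.

Case ω > 0 (lower half-plane, clockwise contour ⇒ F(ω) = -2πi·ΣRes):
  Res_{z = - \frac{19 i}{4}} g(z) = \frac{7 \omega e^{- \frac{19 \omega}{4}}}{19} (pole of order 2)
  F(ω) = -2πi·ΣRes = - \frac{14 i \pi \omega e^{- \frac{19 \omega}{4}}}{19}

Case ω < 0 (upper half-plane, counterclockwise contour ⇒ F(ω) = +2πi·ΣRes):
  Res_{z = \frac{19 i}{4}} g(z) = - \frac{7 \omega e^{\frac{19 \omega}{4}}}{19} (pole of order 2)
  F(ω) = 2πi·ΣRes = - \frac{14 i \pi \omega e^{\frac{19 \omega}{4}}}{19}

Both cases combine into a single formula in |ω|:

F(ω) = - \frac{14 i \pi \omega e^{- \frac{19 \left|{\omega}\right|}{4}}}{19}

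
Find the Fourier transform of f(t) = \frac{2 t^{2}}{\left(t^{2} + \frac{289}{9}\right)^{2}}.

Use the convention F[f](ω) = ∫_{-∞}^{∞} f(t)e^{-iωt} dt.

F(ω) = \frac{\pi \left(3 - 17 \left|{\omega}\right|\right) e^{- \frac{17 \left|{\omega}\right|}{3}}}{17}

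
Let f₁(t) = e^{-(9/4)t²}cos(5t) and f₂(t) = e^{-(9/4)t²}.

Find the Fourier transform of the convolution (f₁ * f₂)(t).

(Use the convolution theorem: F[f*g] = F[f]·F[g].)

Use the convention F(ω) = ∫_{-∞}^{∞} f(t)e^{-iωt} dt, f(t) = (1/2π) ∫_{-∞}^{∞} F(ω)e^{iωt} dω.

F[f₁*f₂](ω) = \frac{2 \pi \left(e^{\frac{20 \omega}{9}} + 1\right) e^{- \frac{2 \omega^{2}}{9} - \frac{10 \omega}{9} - \frac{25}{9}}}{9}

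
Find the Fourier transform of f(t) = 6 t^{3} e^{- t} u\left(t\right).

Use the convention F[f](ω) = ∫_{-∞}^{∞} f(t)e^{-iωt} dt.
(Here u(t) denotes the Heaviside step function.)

F(ω) = \frac{36}{\left(i \omega + 1\right)^{4}}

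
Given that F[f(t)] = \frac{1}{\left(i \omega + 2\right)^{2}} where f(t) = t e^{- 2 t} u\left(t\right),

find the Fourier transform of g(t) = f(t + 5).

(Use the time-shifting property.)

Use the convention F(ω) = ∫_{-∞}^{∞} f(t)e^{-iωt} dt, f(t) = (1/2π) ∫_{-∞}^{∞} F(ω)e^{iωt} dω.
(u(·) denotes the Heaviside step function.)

F[g](ω) = \frac{e^{5 i \omega}}{\left(i \omega + 2\right)^{2}}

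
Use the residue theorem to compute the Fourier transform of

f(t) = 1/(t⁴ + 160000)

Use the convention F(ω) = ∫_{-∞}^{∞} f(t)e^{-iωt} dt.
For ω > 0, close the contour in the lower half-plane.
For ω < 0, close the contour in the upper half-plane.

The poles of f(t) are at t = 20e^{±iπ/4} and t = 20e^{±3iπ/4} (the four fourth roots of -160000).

Let g(z) = f(z)e^{-iωz}; for large |z| the factor e^{-iωz} decays in the lower half-plane when ω > 0 and in the upper half-plane when ω < 0.

Case ω > 0 (lower half-plane, clockwise contour ⇒ F(ω) = -2πi·ΣRes):
  Res_{z = - 10 \sqrt{2} - 10 \sqrt{2} i} g(z) = \frac{\sqrt{2} i \left(1 - i\right) e^{10 \sqrt{2} \omega \left(-1 + i\right)}}{64000}
  Res_{z = 10 \sqrt{2} - 10 \sqrt{2} i} g(z) = \frac{\sqrt{2} i \left(1 + i\right) e^{- 10 \sqrt{2} \omega \left(1 + i\right)}}{64000}
  F(ω) = -2πi·ΣRes = \frac{\sqrt{2} \pi \left(1 - i\right) \left(e^{20 \sqrt{2} i \omega} + i\right) e^{- 10 \sqrt{2} \omega \left(1 + i\right)}}{32000} = \frac{\pi e^{- 10 \sqrt{2} \omega} \sin{\left(10 \sqrt{2} \omega + \frac{\pi}{4} \right)}}{8000}

Case ω < 0 (upper half-plane, counterclockwise contour ⇒ F(ω) = +2πi·ΣRes):
  Res_{z = 10 \sqrt{2} + 10 \sqrt{2} i} g(z) = \frac{\sqrt{2} i \left(-1 + i\right) e^{10 \sqrt{2} \omega \left(1 - i\right)}}{64000}
  Res_{z = - 10 \sqrt{2} + 10 \sqrt{2} i} g(z) = \frac{\sqrt{2} \left(1 - i\right) e^{10 \sqrt{2} \omega \left(1 + i\right)}}{64000}
  F(ω) = 2πi·ΣRes = - \frac{\sqrt{2} i \pi \left(i \left(1 - i\right) e^{10 \sqrt{2} \omega \left(1 - i\right)} - \left(1 - i\right) e^{10 \sqrt{2} \omega \left(1 + i\right)}\right)}{32000} = \frac{\pi e^{10 \sqrt{2} \omega} \cos{\left(10 \sqrt{2} \omega + \frac{\pi}{4} \right)}}{8000}

Both cases combine into a single formula in |ω|:

F(ω) = \frac{\pi e^{- 10 \sqrt{2} \left|{\omega}\right|} \sin{\left(10 \sqrt{2} \left|{\omega}\right| + \frac{\pi}{4} \right)}}{8000}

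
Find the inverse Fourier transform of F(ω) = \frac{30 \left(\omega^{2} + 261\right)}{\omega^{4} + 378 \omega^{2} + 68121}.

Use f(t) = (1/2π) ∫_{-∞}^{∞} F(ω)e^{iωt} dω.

f(t) = e^{- 15 \left|{t}\right|} \cos{\left(6 \left|{t}\right| \right)}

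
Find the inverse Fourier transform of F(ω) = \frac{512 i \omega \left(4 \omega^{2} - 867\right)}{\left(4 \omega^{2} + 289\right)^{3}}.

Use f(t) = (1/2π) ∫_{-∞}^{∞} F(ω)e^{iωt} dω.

f(t) = 8 t e^{- \frac{17 \left|{t}\right|}{2}} \left|{t}\right|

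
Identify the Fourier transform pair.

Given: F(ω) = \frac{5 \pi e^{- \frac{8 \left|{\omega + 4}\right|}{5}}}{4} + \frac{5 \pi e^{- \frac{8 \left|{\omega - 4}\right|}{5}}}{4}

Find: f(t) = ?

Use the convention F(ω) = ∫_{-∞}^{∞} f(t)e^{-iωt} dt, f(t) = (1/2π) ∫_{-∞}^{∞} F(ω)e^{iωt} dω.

f(t) = \frac{4 \cos{\left(4 t \right)}}{t^{2} + \frac{64}{25}}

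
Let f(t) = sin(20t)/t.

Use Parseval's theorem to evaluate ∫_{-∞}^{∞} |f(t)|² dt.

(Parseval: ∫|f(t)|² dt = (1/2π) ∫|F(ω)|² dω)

∫|f(t)|² dt = 20 \pi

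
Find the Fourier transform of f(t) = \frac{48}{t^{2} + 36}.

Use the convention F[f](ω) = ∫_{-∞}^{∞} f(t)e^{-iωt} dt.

F(ω) = 8 \pi e^{- 6 \left|{\omega}\right|}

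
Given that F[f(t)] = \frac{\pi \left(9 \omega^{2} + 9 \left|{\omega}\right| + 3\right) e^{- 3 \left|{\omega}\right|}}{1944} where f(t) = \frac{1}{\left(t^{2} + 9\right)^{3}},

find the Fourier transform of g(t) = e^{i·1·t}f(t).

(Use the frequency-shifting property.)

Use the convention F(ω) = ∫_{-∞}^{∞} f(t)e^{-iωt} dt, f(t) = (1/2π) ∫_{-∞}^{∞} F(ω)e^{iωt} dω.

F[g](ω) = \frac{\pi \left(3 \left(\omega - 1\right)^{2} + 3 \left|{\omega - 1}\right| + 1\right) e^{- 3 \left|{\omega - 1}\right|}}{648}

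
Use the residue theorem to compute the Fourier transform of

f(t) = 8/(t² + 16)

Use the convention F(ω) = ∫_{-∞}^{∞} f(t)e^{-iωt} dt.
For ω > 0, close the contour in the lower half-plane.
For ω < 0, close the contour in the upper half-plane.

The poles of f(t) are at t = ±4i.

Let g(z) = f(z)e^{-iωz}; for large |z| the factor e^{-iωz} decays in the lower half-plane when ω > 0 and in the upper half-plane when ω < 0.

Case ω > 0 (lower half-plane, clockwise contour ⇒ F(ω) = -2πi·ΣRes):
  Res_{z = - 4 i} g(z) = i e^{- 4 \omega}
  F(ω) = -2πi·ΣRes = 2 \pi e^{- 4 \omega}

Case ω < 0 (upper half-plane, counterclockwise contour ⇒ F(ω) = +2πi·ΣRes):
  Res_{z = 4 i} g(z) = - i e^{4 \omega}
  F(ω) = 2πi·ΣRes = 2 \pi e^{4 \omega}

Both cases combine into a single formula in |ω|:

F(ω) = 2 \pi e^{- 4 \left|{\omega}\right|}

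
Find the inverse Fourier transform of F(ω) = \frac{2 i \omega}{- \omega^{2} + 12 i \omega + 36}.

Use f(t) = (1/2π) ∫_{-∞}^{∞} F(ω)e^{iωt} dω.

f(t) = 2 \left(1 - 6 t\right) e^{- 6 t} u\left(t\right)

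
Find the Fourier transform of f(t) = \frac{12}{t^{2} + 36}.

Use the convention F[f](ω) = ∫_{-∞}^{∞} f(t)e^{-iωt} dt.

F(ω) = 2 \pi e^{- 6 \left|{\omega}\right|}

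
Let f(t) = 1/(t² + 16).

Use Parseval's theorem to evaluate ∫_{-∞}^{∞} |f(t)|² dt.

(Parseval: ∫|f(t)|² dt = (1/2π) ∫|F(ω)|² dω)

∫|f(t)|² dt = \frac{\pi}{128}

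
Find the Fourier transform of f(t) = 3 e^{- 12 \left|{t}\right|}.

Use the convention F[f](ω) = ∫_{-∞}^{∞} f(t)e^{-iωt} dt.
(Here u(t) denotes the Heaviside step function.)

F(ω) = \frac{72}{\omega^{2} + 144}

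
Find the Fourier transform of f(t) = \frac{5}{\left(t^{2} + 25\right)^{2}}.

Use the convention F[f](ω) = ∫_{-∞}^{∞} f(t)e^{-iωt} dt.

F(ω) = \frac{\pi \left(5 \left|{\omega}\right| + 1\right) e^{- 5 \left|{\omega}\right|}}{50}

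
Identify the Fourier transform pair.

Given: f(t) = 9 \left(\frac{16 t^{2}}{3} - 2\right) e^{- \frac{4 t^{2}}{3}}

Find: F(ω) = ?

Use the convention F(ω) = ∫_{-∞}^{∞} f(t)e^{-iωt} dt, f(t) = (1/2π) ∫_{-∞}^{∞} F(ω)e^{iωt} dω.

F(ω) = - \frac{27 \sqrt{3} \sqrt{\pi} \omega^{2} e^{- \frac{3 \omega^{2}}{16}}}{8}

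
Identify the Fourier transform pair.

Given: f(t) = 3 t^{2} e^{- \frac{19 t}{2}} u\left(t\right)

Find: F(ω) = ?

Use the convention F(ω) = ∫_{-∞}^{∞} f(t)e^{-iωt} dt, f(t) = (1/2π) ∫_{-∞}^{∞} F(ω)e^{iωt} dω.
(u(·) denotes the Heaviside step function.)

F(ω) = \frac{48}{\left(2 i \omega + 19\right)^{3}}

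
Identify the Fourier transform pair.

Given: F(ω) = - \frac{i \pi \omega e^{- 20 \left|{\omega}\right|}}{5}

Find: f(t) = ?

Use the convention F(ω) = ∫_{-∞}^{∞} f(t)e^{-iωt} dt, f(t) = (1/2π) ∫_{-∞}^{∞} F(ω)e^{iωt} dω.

f(t) = \frac{8 t}{\left(t^{2} + 400\right)^{2}}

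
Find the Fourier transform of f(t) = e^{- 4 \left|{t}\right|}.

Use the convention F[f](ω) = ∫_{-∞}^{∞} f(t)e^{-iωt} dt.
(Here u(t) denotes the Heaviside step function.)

F(ω) = \frac{8}{\omega^{2} + 16}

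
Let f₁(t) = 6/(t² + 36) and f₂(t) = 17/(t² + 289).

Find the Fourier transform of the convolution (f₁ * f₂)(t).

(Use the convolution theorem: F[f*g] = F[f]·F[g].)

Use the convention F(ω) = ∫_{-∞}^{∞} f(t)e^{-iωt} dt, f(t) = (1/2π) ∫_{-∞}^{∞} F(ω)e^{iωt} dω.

F[f₁*f₂](ω) = \pi^{2} e^{- 23 \left|{\omega}\right|}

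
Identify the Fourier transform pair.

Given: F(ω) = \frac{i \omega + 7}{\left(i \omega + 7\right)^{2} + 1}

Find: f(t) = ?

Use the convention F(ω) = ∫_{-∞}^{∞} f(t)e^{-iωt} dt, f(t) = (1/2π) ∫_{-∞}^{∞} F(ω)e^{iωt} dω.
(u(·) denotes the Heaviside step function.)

f(t) = e^{- 7 t} \cos{\left(t \right)} u\left(t\right)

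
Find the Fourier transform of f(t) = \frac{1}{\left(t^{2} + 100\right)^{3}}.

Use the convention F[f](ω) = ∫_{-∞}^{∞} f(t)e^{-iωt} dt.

F(ω) = \frac{\pi \left(100 \omega^{2} + 30 \left|{\omega}\right| + 3\right) e^{- 10 \left|{\omega}\right|}}{800000}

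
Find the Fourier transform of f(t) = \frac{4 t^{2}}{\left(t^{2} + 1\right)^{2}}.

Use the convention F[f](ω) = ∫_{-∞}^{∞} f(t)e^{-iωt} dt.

F(ω) = 2 \pi \left(1 - \left|{\omega}\right|\right) e^{- \left|{\omega}\right|}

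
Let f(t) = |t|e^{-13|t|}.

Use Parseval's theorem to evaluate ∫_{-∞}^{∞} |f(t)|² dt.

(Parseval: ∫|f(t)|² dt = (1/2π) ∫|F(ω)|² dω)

∫|f(t)|² dt = \frac{1}{4394}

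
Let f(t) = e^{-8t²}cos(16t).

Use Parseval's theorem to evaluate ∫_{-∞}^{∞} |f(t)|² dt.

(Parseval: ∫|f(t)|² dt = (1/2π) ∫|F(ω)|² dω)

∫|f(t)|² dt = \frac{\sqrt{\pi} \left(1 + e^{16}\right)}{8 e^{16}}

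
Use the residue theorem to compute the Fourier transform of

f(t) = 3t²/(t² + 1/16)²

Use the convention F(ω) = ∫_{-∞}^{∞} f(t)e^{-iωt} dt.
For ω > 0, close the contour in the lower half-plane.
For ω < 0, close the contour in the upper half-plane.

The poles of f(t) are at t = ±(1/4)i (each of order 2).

Let g(z) = f(z)e^{-iωz}; for large |z| the factor e^{-iωz} decays in the lower half-plane when ω > 0 and in the upper half-plane when ω < 0.

Case ω > 0 (lower half-plane, clockwise contour ⇒ F(ω) = -2πi·ΣRes):
  Res_{z = - \frac{i}{4}} g(z) = \frac{3 i \left(4 - \omega\right) e^{- \frac{\omega}{4}}}{4} (pole of order 2)
  F(ω) = -2πi·ΣRes = \frac{3 \pi \left(4 - \omega\right) e^{- \frac{\omega}{4}}}{2}

Case ω < 0 (upper half-plane, counterclockwise contour ⇒ F(ω) = +2πi·ΣRes):
  Res_{z = \frac{i}{4}} g(z) = \frac{3 i \left(- \omega - 4\right) e^{\frac{\omega}{4}}}{4} (pole of order 2)
  F(ω) = 2πi·ΣRes = \frac{3 \pi \left(\omega + 4\right) e^{\frac{\omega}{4}}}{2}

Both cases combine into a single formula in |ω|:

F(ω) = \frac{3 \pi \left(4 - \left|{\omega}\right|\right) e^{- \frac{\left|{\omega}\right|}{4}}}{2}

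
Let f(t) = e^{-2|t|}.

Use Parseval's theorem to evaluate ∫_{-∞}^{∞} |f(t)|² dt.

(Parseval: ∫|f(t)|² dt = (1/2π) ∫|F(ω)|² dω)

∫|f(t)|² dt = \frac{1}{2}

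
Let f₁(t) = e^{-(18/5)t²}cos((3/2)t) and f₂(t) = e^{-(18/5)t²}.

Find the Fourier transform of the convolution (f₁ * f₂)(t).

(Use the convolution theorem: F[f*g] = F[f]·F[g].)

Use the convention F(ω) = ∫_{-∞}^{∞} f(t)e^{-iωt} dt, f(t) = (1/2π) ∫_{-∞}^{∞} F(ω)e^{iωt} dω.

F[f₁*f₂](ω) = \frac{5 \pi \left(e^{\frac{5 \omega}{12}} + 1\right) e^{- \frac{5 \omega^{2}}{36} - \frac{5 \omega}{24} - \frac{5}{32}}}{36}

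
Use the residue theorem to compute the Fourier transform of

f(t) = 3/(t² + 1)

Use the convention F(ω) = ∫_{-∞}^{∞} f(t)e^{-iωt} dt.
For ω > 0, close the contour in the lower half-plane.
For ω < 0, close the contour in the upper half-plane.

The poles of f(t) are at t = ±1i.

Let g(z) = f(z)e^{-iωz}; for large |z| the factor e^{-iωz} decays in the lower half-plane when ω > 0 and in the upper half-plane when ω < 0.

Case ω > 0 (lower half-plane, clockwise contour ⇒ F(ω) = -2πi·ΣRes):
  Res_{z = - i} g(z) = \frac{3 i e^{- \omega}}{2}
  F(ω) = -2πi·ΣRes = 3 \pi e^{- \omega}

Case ω < 0 (upper half-plane, counterclockwise contour ⇒ F(ω) = +2πi·ΣRes):
  Res_{z = i} g(z) = - \frac{3 i e^{\omega}}{2}
  F(ω) = 2πi·ΣRes = 3 \pi e^{\omega}

Both cases combine into a single formula in |ω|:

F(ω) = 3 \pi e^{- \left|{\omega}\right|}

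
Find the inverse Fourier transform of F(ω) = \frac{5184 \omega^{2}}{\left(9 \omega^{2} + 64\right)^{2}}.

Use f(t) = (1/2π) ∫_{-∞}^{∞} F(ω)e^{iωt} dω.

f(t) = 6 \left(1 - \frac{8 \left|{t}\right|}{3}\right) e^{- \frac{8 \left|{t}\right|}{3}}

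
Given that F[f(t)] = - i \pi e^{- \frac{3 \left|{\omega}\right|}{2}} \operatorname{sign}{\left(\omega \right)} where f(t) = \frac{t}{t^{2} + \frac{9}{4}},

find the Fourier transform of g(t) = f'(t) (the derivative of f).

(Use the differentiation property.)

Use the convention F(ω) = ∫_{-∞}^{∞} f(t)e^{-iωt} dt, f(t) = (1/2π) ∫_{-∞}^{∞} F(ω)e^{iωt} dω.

F[g](ω) = \pi \omega e^{- \frac{3 \left|{\omega}\right|}{2}} \operatorname{sign}{\left(\omega \right)}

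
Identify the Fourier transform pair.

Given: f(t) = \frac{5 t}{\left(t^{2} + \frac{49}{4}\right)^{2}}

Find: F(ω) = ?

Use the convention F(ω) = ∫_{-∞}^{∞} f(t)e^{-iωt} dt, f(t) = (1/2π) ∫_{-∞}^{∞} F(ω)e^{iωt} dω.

F(ω) = - \frac{5 i \pi \omega e^{- \frac{7 \left|{\omega}\right|}{2}}}{7}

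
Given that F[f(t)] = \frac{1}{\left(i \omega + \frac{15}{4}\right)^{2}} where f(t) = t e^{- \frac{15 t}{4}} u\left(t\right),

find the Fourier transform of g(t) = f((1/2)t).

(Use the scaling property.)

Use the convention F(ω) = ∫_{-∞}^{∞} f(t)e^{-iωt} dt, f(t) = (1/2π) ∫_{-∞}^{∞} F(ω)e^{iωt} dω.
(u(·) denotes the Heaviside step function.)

F[g](ω) = \frac{32}{\left(8 i \omega + 15\right)^{2}}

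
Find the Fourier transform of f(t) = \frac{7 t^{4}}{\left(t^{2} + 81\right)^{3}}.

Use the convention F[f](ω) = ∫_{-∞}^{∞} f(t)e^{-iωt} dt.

F(ω) = \frac{7 \pi \left(27 \omega^{2} - 15 \left|{\omega}\right| + 1\right) e^{- 9 \left|{\omega}\right|}}{24}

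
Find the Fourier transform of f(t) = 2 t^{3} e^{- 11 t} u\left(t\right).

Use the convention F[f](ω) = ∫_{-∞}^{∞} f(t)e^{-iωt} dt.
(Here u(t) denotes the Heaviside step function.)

F(ω) = \frac{12}{\left(i \omega + 11\right)^{4}}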